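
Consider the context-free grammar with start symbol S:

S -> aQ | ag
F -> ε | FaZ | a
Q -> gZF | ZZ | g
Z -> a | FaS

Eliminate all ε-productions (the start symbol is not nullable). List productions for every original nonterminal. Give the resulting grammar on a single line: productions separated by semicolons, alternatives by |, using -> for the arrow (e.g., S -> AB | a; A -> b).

Nullable set: {F}.
Drop F -> ε.
F -> FaZ: F nullable, giving FaZ | aZ.
Q -> gZF: F nullable, giving gZ | gZF.
Z -> FaS: F nullable, giving FaS | aS.
Unchanged (no nullable symbols): S -> aQ; S -> ag; F -> a; Q -> ZZ; Q -> g; Z -> a.

S -> aQ | ag; F -> a | aZ | FaZ; Q -> g | ZZ | gZ | gZF; Z -> a | aS | FaS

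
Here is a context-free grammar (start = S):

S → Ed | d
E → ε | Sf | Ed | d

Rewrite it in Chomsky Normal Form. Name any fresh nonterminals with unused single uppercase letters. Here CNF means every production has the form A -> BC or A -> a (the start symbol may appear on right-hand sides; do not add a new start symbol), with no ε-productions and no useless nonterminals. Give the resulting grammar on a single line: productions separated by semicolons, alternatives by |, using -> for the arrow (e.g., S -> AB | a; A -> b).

S -> d | EA; A -> d; B -> f; E -> d | EA | SB

Nullable: {E}; after ε-elimination: S -> d | Ed; E -> d | Ed | Sf.
No unit productions to eliminate.
TERM: introduce A -> d, B -> f and substitute in every rule of length ≥2.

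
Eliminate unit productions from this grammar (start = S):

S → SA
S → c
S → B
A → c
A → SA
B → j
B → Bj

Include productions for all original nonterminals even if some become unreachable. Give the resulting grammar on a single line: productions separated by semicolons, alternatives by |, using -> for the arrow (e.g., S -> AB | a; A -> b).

Unit productions: S->B.
Unit pairs (A ⇒* B via units): (S,B).
S: inherits non-unit rules of {B, S} → Bj | SA | c | j.
A: inherits non-unit rules of {A} → SA | c.
B: inherits non-unit rules of {B} → Bj | j.

S -> c | j | Bj | SA; A -> c | SA; B -> j | Bj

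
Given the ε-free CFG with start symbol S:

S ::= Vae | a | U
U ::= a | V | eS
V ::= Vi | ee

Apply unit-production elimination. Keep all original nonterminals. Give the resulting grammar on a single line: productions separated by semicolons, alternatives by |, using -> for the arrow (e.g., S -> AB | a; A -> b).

S -> a | Vi | eS | ee | Vae; U -> a | Vi | eS | ee; V -> Vi | ee

Unit productions: S->U, U->V.
Unit pairs (A ⇒* B via units): (S,U), (S,V), (U,V).
S: inherits non-unit rules of {S, U, V} → Vae | Vi | a | eS | ee.
U: inherits non-unit rules of {U, V} → Vi | a | eS | ee.
V: inherits non-unit rules of {V} → Vi | ee.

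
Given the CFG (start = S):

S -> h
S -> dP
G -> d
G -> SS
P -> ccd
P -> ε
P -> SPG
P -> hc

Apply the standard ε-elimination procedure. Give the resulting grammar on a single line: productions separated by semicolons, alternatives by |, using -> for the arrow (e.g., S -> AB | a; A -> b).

Nullable set: {P}.
S -> dP: P nullable, giving d | dP.
Drop P -> ε.
P -> SPG: P nullable, giving SG | SPG.
Unchanged (no nullable symbols): S -> h; G -> SS; G -> d; P -> ccd; P -> hc.

S -> d | h | dP; G -> d | SS; P -> SG | hc | SPG | ccd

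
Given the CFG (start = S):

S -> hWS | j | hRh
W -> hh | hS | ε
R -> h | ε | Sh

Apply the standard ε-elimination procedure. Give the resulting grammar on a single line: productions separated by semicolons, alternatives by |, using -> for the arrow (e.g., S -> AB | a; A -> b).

Nullable set: {R, W}.
S -> hRh: R nullable, giving hRh | hh.
S -> hWS: W nullable, giving hS | hWS.
Drop R -> ε.
Drop W -> ε.
Unchanged (no nullable symbols): S -> j; R -> Sh; R -> h; W -> hS; W -> hh.

S -> j | hS | hh | hRh | hWS; R -> h | Sh; W -> hS | hh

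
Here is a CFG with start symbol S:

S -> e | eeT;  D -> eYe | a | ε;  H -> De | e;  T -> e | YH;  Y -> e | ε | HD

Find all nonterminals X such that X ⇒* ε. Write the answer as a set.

Directly nullable (have an ε-rule): {D, Y}.
Not nullable: H, S, T — each has a terminal in every rule's right-hand side or depends on a non-nullable symbol.

{D, Y}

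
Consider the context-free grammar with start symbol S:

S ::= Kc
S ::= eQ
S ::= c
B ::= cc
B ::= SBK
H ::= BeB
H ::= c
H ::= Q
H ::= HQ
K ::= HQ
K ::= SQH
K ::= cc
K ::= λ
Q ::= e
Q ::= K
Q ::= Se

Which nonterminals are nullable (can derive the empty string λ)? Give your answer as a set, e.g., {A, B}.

{H, K, Q}

Directly nullable (have an ε-rule): {K}.
Q is nullable via Q -> K (every symbol on the right is already known nullable).
H is nullable via H -> Q (every symbol on the right is already known nullable).
Not nullable: B, S — each has a terminal in every rule's right-hand side or depends on a non-nullable symbol.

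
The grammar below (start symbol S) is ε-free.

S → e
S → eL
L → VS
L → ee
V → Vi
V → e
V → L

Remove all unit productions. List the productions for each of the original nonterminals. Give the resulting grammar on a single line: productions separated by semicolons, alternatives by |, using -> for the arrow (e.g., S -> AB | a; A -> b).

Unit productions: V->L.
Unit pairs (A ⇒* B via units): (V,L).
S: inherits non-unit rules of {S} → e | eL.
L: inherits non-unit rules of {L} → VS | ee.
V: inherits non-unit rules of {L, V} → VS | Vi | e | ee.

S -> e | eL; L -> VS | ee; V -> e | VS | Vi | ee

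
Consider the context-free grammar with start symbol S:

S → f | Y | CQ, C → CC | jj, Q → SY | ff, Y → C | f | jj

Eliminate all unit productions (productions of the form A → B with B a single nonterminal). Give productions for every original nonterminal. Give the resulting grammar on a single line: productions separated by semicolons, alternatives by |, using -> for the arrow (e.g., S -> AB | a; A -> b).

Unit productions: S->Y, Y->C.
Unit pairs (A ⇒* B via units): (S,C), (S,Y), (Y,C).
S: inherits non-unit rules of {C, S, Y} → CC | CQ | f | jj.
C: inherits non-unit rules of {C} → CC | jj.
Q: inherits non-unit rules of {Q} → SY | ff.
Y: inherits non-unit rules of {C, Y} → CC | f | jj.

S -> f | CC | CQ | jj; C -> CC | jj; Q -> SY | ff; Y -> f | CC | jj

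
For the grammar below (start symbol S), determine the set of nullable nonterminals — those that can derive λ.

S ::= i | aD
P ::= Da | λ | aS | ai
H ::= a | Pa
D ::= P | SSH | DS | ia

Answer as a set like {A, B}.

{D, P}

Directly nullable (have an ε-rule): {P}.
D is nullable via D -> P (every symbol on the right is already known nullable).
Not nullable: H, S — each has a terminal in every rule's right-hand side or depends on a non-nullable symbol.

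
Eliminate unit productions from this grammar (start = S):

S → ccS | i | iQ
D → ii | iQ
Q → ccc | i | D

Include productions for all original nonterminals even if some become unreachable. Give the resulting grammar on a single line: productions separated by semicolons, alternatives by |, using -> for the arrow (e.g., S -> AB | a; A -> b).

S -> i | iQ | ccS; D -> iQ | ii; Q -> i | iQ | ii | ccc

Unit productions: Q->D.
Unit pairs (A ⇒* B via units): (Q,D).
S: inherits non-unit rules of {S} → ccS | i | iQ.
D: inherits non-unit rules of {D} → iQ | ii.
Q: inherits non-unit rules of {D, Q} → ccc | i | iQ | ii.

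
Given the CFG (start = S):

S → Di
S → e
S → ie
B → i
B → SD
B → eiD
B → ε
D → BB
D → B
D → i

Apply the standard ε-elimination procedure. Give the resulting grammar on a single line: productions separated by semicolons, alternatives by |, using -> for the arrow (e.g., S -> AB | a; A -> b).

Nullable set: {B, D}.
S -> Di: D nullable, giving Di | i.
Drop B -> ε.
B -> SD: D nullable, giving S | SD.
B -> eiD: D nullable, giving ei | eiD.
D -> B: B nullable, giving B.
D -> BB: B, B nullable, giving B | BB.
Unchanged (no nullable symbols): S -> e; S -> ie; B -> i; D -> i.

S -> e | i | Di | ie; B -> S | i | SD | ei | eiD; D -> B | i | BB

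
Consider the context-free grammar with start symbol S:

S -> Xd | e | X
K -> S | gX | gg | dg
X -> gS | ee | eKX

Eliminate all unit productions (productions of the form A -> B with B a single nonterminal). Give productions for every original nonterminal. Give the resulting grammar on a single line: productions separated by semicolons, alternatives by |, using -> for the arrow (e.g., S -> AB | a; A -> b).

S -> e | Xd | ee | gS | eKX; K -> e | Xd | dg | ee | gS | gX | gg | eKX; X -> ee | gS | eKX

Unit productions: K->S, S->X.
Unit pairs (A ⇒* B via units): (K,S), (K,X), (S,X).
S: inherits non-unit rules of {S, X} → Xd | e | eKX | ee | gS.
K: inherits non-unit rules of {K, S, X} → Xd | dg | e | eKX | ee | gS | gX | gg.
X: inherits non-unit rules of {X} → eKX | ee | gS.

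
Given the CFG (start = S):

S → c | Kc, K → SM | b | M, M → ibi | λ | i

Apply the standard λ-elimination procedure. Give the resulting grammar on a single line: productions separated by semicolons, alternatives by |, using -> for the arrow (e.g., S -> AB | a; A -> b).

S -> c | Kc; K -> M | S | b | SM; M -> i | ibi

Nullable set: {K, M}.
S -> Kc: K nullable, giving Kc | c.
K -> M: M nullable, giving M.
K -> SM: M nullable, giving S | SM.
Drop M -> λ.
Unchanged (no nullable symbols): S -> c; K -> b; M -> i; M -> ibi.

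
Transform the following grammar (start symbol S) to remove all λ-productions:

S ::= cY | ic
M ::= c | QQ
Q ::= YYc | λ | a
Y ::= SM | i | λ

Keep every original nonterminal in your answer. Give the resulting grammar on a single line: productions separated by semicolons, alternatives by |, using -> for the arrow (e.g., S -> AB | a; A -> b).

Nullable set: {M, Q, Y}.
S -> cY: Y nullable, giving c | cY.
M -> QQ: Q, Q nullable, giving Q | QQ.
Drop Q -> λ.
Q -> YYc: Y, Y nullable, giving YYc | Yc | c.
Drop Y -> λ.
Y -> SM: M nullable, giving S | SM.
Unchanged (no nullable symbols): S -> ic; M -> c; Q -> a; Y -> i.

S -> c | cY | ic; M -> Q | c | QQ; Q -> a | c | Yc | YYc; Y -> S | i | SM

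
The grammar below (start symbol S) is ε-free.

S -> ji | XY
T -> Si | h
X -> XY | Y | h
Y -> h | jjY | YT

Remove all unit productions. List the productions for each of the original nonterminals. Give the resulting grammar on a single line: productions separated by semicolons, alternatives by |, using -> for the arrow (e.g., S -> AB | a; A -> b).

Unit productions: X->Y.
Unit pairs (A ⇒* B via units): (X,Y).
S: inherits non-unit rules of {S} → XY | ji.
T: inherits non-unit rules of {T} → Si | h.
X: inherits non-unit rules of {X, Y} → XY | YT | h | jjY.
Y: inherits non-unit rules of {Y} → YT | h | jjY.

S -> XY | ji; T -> h | Si; X -> h | XY | YT | jjY; Y -> h | YT | jjY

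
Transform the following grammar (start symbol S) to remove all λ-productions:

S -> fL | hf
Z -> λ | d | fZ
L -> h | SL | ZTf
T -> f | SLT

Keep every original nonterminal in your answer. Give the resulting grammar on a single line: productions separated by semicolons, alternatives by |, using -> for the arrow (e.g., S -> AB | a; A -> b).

Nullable set: {Z}.
L -> ZTf: Z nullable, giving Tf | ZTf.
Drop Z -> λ.
Z -> fZ: Z nullable, giving f | fZ.
Unchanged (no nullable symbols): S -> fL; S -> hf; L -> SL; L -> h; T -> SLT; T -> f; Z -> d.

S -> fL | hf; L -> h | SL | Tf | ZTf; T -> f | SLT; Z -> d | f | fZ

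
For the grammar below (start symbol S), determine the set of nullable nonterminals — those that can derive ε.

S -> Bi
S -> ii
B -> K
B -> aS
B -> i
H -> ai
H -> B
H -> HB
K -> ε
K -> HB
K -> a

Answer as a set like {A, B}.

{B, H, K}

Directly nullable (have an ε-rule): {K}.
B is nullable via B -> K (every symbol on the right is already known nullable).
H is nullable via H -> B (every symbol on the right is already known nullable).
Not nullable: S — each has a terminal in every rule's right-hand side or depends on a non-nullable symbol.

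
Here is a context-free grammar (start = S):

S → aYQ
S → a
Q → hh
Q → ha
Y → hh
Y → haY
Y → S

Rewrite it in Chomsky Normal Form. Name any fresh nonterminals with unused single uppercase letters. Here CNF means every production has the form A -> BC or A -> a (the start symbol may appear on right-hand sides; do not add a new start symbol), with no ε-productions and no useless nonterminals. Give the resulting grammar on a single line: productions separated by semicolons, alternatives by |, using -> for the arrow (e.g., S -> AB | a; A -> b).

No ε-productions.
After unit-elimination: S -> a | aYQ; Q -> ha | hh; Y -> a | hh | aYQ | haY.
TERM: introduce B -> a, A -> h and substitute in every rule of length ≥2.
BIN: S -> BYQ becomes S -> BC, C -> YQ; Y -> ABY becomes Y -> AD, D -> BY; Y -> BYQ becomes Y -> BE, E -> YQ.

S -> a | BC; A -> h; B -> a; C -> YQ; D -> BY; E -> YQ; Q -> AA | AB; Y -> a | AA | AD | BE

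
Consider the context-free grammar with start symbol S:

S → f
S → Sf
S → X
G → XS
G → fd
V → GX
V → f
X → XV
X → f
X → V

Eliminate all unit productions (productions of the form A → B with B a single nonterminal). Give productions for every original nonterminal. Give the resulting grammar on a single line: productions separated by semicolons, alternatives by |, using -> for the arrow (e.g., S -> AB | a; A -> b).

Unit productions: S->X, X->V.
Unit pairs (A ⇒* B via units): (S,V), (S,X), (X,V).
S: inherits non-unit rules of {S, V, X} → GX | Sf | XV | f.
G: inherits non-unit rules of {G} → XS | fd.
V: inherits non-unit rules of {V} → GX | f.
X: inherits non-unit rules of {V, X} → GX | XV | f.

S -> f | GX | Sf | XV; G -> XS | fd; V -> f | GX; X -> f | GX | XV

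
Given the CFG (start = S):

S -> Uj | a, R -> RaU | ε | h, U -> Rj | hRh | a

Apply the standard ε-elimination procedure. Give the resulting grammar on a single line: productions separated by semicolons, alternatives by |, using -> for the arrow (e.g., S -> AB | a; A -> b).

Nullable set: {R}.
Drop R -> ε.
R -> RaU: R nullable, giving RaU | aU.
U -> Rj: R nullable, giving Rj | j.
U -> hRh: R nullable, giving hRh | hh.
Unchanged (no nullable symbols): S -> Uj; S -> a; R -> h; U -> a.

S -> a | Uj; R -> h | aU | RaU; U -> a | j | Rj | hh | hRh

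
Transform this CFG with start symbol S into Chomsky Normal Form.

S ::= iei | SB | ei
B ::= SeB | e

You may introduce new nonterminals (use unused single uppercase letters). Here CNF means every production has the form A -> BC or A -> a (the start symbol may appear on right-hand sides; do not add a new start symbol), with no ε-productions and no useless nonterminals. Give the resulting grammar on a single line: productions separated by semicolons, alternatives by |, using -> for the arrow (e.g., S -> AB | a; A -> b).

S -> AC | CE | SB; A -> e; B -> e | SD; C -> i; D -> AB; E -> AC

No ε-productions.
No unit productions to eliminate.
TERM: introduce A -> e, C -> i and substitute in every rule of length ≥2.
BIN: B -> SAB becomes B -> SD, D -> AB; S -> CAC becomes S -> CE, E -> AC.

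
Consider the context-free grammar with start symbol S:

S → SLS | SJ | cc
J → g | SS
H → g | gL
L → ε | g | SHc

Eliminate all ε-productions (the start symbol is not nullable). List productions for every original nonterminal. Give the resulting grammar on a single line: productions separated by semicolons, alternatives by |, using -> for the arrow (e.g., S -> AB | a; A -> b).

Nullable set: {L}.
S -> SLS: L nullable, giving SLS | SS.
H -> gL: L nullable, giving g | gL.
Drop L -> ε.
Unchanged (no nullable symbols): S -> SJ; S -> cc; H -> g; J -> SS; J -> g; L -> SHc; L -> g.

S -> SJ | SS | cc | SLS; H -> g | gL; J -> g | SS; L -> g | SHc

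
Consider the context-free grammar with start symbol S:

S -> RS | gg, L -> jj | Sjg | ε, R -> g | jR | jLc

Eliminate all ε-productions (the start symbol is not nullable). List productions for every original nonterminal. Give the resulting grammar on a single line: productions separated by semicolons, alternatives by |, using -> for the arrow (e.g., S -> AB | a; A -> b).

S -> RS | gg; L -> jj | Sjg; R -> g | jR | jc | jLc

Nullable set: {L}.
Drop L -> ε.
R -> jLc: L nullable, giving jLc | jc.
Unchanged (no nullable symbols): S -> RS; S -> gg; L -> Sjg; L -> jj; R -> g; R -> jR.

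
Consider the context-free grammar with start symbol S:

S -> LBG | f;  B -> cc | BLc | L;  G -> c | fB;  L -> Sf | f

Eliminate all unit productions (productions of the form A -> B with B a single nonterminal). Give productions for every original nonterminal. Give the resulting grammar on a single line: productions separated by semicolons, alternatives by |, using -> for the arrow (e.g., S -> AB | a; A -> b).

S -> f | LBG; B -> f | Sf | cc | BLc; G -> c | fB; L -> f | Sf

Unit productions: B->L.
Unit pairs (A ⇒* B via units): (B,L).
S: inherits non-unit rules of {S} → LBG | f.
B: inherits non-unit rules of {B, L} → BLc | Sf | cc | f.
G: inherits non-unit rules of {G} → c | fB.
L: inherits non-unit rules of {L} → Sf | f.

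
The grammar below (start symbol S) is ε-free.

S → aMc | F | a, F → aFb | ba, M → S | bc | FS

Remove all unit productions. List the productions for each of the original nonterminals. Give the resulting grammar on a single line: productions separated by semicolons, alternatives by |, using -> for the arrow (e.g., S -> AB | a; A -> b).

Unit productions: M->S, S->F.
Unit pairs (A ⇒* B via units): (M,F), (M,S), (S,F).
S: inherits non-unit rules of {F, S} → a | aFb | aMc | ba.
F: inherits non-unit rules of {F} → aFb | ba.
M: inherits non-unit rules of {F, M, S} → FS | a | aFb | aMc | ba | bc.

S -> a | ba | aFb | aMc; F -> ba | aFb; M -> a | FS | ba | bc | aFb | aMc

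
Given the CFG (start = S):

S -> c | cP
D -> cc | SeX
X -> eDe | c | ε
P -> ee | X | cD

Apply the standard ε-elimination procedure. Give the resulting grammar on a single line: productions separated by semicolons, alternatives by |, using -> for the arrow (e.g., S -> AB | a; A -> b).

Nullable set: {P, X}.
S -> cP: P nullable, giving c | cP.
D -> SeX: X nullable, giving Se | SeX.
P -> X: X nullable, giving X.
Drop X -> ε.
Unchanged (no nullable symbols): S -> c; D -> cc; P -> cD; P -> ee; X -> c; X -> eDe.

S -> c | cP; D -> Se | cc | SeX; P -> X | cD | ee; X -> c | eDe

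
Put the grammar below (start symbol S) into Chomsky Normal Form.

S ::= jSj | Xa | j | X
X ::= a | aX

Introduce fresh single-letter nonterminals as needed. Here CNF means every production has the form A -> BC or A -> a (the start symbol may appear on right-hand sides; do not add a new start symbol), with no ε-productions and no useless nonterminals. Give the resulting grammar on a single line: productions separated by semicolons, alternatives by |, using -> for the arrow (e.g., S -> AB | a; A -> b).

No ε-productions.
After unit-elimination: S -> a | j | Xa | aX | jSj; X -> a | aX.
TERM: introduce A -> a, B -> j and substitute in every rule of length ≥2.
BIN: S -> BSB becomes S -> BC, C -> SB.

S -> a | j | AX | BC | XA; A -> a; B -> j; C -> SB; X -> a | AX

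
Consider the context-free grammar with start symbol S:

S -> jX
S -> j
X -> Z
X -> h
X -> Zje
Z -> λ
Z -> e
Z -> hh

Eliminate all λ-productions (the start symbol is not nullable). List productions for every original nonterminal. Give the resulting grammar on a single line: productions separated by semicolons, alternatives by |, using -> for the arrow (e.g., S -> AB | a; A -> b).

S -> j | jX; X -> Z | h | je | Zje; Z -> e | hh

Nullable set: {X, Z}.
S -> jX: X nullable, giving j | jX.
X -> Z: Z nullable, giving Z.
X -> Zje: Z nullable, giving Zje | je.
Drop Z -> λ.
Unchanged (no nullable symbols): S -> j; X -> h; Z -> e; Z -> hh.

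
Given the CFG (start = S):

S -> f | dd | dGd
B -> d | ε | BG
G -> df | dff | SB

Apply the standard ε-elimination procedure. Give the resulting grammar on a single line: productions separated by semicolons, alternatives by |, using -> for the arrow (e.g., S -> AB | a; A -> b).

Nullable set: {B}.
Drop B -> ε.
B -> BG: B nullable, giving BG | G.
G -> SB: B nullable, giving S | SB.
Unchanged (no nullable symbols): S -> dGd; S -> dd; S -> f; B -> d; G -> df; G -> dff.

S -> f | dd | dGd; B -> G | d | BG; G -> S | SB | df | dff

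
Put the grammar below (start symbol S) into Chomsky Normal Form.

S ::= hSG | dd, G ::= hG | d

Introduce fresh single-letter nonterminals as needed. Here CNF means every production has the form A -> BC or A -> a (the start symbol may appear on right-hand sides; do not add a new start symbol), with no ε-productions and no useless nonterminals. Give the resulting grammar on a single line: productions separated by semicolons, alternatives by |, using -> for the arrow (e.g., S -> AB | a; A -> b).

S -> AC | BB; A -> h; B -> d; C -> SG; G -> d | AG

No ε-productions.
No unit productions to eliminate.
TERM: introduce B -> d, A -> h and substitute in every rule of length ≥2.
BIN: S -> ASG becomes S -> AC, C -> SG.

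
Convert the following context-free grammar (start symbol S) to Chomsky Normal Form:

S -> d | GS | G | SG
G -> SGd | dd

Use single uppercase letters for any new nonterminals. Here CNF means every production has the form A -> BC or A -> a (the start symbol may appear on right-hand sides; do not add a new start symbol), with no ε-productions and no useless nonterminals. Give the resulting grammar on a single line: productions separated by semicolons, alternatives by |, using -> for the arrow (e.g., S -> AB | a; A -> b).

S -> d | AA | GS | SC | SG; A -> d; B -> GA; C -> GA; G -> AA | SB

No ε-productions.
After unit-elimination: S -> d | GS | SG | dd | SGd; G -> dd | SGd.
TERM: introduce A -> d and substitute in every rule of length ≥2.
BIN: G -> SGA becomes G -> SB, B -> GA; S -> SGA becomes S -> SC, C -> GA.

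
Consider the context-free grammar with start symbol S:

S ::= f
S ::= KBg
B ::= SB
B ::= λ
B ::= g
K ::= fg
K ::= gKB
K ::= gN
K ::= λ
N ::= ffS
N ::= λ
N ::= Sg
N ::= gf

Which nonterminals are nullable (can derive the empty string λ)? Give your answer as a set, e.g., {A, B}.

Directly nullable (have an ε-rule): {B, K, N}.
Not nullable: S — each has a terminal in every rule's right-hand side or depends on a non-nullable symbol.

{B, K, N}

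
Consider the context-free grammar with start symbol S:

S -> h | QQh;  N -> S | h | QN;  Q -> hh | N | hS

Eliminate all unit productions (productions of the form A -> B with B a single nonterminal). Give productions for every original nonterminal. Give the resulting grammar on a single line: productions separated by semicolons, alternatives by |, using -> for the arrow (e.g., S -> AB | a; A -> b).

Unit productions: N->S, Q->N.
Unit pairs (A ⇒* B via units): (N,S), (Q,N), (Q,S).
S: inherits non-unit rules of {S} → QQh | h.
N: inherits non-unit rules of {N, S} → QN | QQh | h.
Q: inherits non-unit rules of {N, Q, S} → QN | QQh | h | hS | hh.

S -> h | QQh; N -> h | QN | QQh; Q -> h | QN | hS | hh | QQh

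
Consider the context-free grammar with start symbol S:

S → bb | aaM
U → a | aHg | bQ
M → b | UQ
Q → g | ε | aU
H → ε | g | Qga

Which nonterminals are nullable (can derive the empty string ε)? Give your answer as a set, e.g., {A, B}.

Directly nullable (have an ε-rule): {H, Q}.
Not nullable: M, S, U — each has a terminal in every rule's right-hand side or depends on a non-nullable symbol.

{H, Q}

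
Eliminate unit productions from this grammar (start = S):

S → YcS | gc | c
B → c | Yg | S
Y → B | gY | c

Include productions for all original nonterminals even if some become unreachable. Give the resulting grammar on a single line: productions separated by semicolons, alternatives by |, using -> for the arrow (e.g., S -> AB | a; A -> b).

Unit productions: B->S, Y->B.
Unit pairs (A ⇒* B via units): (B,S), (Y,B), (Y,S).
S: inherits non-unit rules of {S} → YcS | c | gc.
B: inherits non-unit rules of {B, S} → YcS | Yg | c | gc.
Y: inherits non-unit rules of {B, S, Y} → YcS | Yg | c | gY | gc.

S -> c | gc | YcS; B -> c | Yg | gc | YcS; Y -> c | Yg | gY | gc | YcS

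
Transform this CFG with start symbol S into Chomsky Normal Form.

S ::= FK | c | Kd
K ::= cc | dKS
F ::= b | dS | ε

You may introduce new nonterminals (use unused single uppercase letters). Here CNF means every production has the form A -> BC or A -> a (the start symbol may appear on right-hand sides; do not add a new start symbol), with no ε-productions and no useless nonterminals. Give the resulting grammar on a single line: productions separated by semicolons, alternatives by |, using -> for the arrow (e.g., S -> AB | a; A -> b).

Nullable: {F}; after ε-elimination: S -> K | c | FK | Kd; F -> b | dS; K -> cc | dKS.
After unit-elimination: S -> c | FK | Kd | cc | dKS; F -> b | dS; K -> cc | dKS.
TERM: introduce B -> c, A -> d and substitute in every rule of length ≥2.
BIN: K -> AKS becomes K -> AC, C -> KS; S -> AKS becomes S -> AD, D -> KS.

S -> c | AD | BB | FK | KA; A -> d; B -> c; C -> KS; D -> KS; F -> b | AS; K -> AC | BB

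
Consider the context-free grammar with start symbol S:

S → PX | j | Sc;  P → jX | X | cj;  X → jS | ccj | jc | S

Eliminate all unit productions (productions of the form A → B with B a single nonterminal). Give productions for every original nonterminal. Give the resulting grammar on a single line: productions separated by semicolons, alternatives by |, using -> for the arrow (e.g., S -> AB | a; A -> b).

S -> j | PX | Sc; P -> j | PX | Sc | cj | jS | jX | jc | ccj; X -> j | PX | Sc | jS | jc | ccj

Unit productions: P->X, X->S.
Unit pairs (A ⇒* B via units): (P,S), (P,X), (X,S).
S: inherits non-unit rules of {S} → PX | Sc | j.
P: inherits non-unit rules of {P, S, X} → PX | Sc | ccj | cj | j | jS | jX | jc.
X: inherits non-unit rules of {S, X} → PX | Sc | ccj | j | jS | jc.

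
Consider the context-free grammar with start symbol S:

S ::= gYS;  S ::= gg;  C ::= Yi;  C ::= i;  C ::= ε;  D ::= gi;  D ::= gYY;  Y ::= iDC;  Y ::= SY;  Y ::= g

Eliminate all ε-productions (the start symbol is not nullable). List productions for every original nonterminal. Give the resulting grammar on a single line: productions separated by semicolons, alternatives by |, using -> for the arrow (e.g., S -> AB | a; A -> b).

S -> gg | gYS; C -> i | Yi; D -> gi | gYY; Y -> g | SY | iD | iDC

Nullable set: {C}.
Drop C -> ε.
Y -> iDC: C nullable, giving iD | iDC.
Unchanged (no nullable symbols): S -> gYS; S -> gg; C -> Yi; C -> i; D -> gYY; D -> gi; Y -> SY; Y -> g.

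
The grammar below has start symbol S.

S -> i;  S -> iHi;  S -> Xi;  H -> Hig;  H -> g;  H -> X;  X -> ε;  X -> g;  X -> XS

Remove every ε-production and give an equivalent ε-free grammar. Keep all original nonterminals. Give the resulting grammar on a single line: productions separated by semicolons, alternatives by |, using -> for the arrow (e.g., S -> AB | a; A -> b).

Nullable set: {H, X}.
S -> Xi: X nullable, giving Xi | i.
S -> iHi: H nullable, giving iHi | ii.
H -> Hig: H nullable, giving Hig | ig.
H -> X: X nullable, giving X.
Drop X -> ε.
X -> XS: X nullable, giving S | XS.
Unchanged (no nullable symbols): S -> i; H -> g; X -> g.

S -> i | Xi | ii | iHi; H -> X | g | ig | Hig; X -> S | g | XS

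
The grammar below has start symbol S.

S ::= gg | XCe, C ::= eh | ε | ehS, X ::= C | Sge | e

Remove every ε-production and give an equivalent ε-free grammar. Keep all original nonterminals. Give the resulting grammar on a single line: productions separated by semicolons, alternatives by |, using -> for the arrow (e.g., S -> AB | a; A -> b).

S -> e | Ce | Xe | gg | XCe; C -> eh | ehS; X -> C | e | Sge

Nullable set: {C, X}.
S -> XCe: X, C nullable, giving Ce | XCe | Xe | e.
Drop C -> ε.
X -> C: C nullable, giving C.
Unchanged (no nullable symbols): S -> gg; C -> eh; C -> ehS; X -> Sge; X -> e.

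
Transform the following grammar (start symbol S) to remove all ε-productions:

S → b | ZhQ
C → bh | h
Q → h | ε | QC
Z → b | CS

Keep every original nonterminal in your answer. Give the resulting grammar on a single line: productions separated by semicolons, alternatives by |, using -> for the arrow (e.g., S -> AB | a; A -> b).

S -> b | Zh | ZhQ; C -> h | bh; Q -> C | h | QC; Z -> b | CS

Nullable set: {Q}.
S -> ZhQ: Q nullable, giving Zh | ZhQ.
Drop Q -> ε.
Q -> QC: Q nullable, giving C | QC.
Unchanged (no nullable symbols): S -> b; C -> bh; C -> h; Q -> h; Z -> CS; Z -> b.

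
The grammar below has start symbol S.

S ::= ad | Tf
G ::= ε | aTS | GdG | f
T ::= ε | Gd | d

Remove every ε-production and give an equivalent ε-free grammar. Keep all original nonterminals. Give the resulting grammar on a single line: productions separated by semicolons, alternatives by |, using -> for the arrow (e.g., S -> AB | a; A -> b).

S -> f | Tf | ad; G -> d | f | Gd | aS | dG | GdG | aTS; T -> d | Gd

Nullable set: {G, T}.
S -> Tf: T nullable, giving Tf | f.
Drop G -> ε.
G -> GdG: G, G nullable, giving Gd | GdG | d | dG.
G -> aTS: T nullable, giving aS | aTS.
Drop T -> ε.
T -> Gd: G nullable, giving Gd | d.
Unchanged (no nullable symbols): S -> ad; G -> f; T -> d.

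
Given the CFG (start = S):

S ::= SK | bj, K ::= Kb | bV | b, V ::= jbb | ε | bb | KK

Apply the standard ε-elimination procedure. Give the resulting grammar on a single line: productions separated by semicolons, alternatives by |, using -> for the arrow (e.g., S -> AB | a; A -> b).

S -> SK | bj; K -> b | Kb | bV; V -> KK | bb | jbb

Nullable set: {V}.
K -> bV: V nullable, giving b | bV.
Drop V -> ε.
Unchanged (no nullable symbols): S -> SK; S -> bj; K -> Kb; K -> b; V -> KK; V -> bb; V -> jbb.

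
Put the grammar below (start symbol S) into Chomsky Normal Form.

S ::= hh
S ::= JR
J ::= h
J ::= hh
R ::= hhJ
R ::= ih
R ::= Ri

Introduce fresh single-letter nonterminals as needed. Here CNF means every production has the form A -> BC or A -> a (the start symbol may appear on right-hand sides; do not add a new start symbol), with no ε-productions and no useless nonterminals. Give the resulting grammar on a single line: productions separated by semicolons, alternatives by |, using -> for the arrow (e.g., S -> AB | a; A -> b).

S -> AA | JR; A -> h; B -> i; C -> AJ; J -> h | AA; R -> AC | BA | RB

No ε-productions.
No unit productions to eliminate.
TERM: introduce A -> h, B -> i and substitute in every rule of length ≥2.
BIN: R -> AAJ becomes R -> AC, C -> AJ.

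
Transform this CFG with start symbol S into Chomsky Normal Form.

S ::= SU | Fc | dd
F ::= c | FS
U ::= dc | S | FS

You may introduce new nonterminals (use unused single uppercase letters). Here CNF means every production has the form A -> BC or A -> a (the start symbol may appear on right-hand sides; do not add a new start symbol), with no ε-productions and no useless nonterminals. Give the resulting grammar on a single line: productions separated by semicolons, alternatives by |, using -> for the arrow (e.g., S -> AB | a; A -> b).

S -> BB | FA | SU; A -> c; B -> d; F -> c | FS; U -> BA | BB | FA | FS | SU

No ε-productions.
After unit-elimination: S -> Fc | SU | dd; F -> c | FS; U -> FS | Fc | SU | dc | dd.
TERM: introduce A -> c, B -> d and substitute in every rule of length ≥2.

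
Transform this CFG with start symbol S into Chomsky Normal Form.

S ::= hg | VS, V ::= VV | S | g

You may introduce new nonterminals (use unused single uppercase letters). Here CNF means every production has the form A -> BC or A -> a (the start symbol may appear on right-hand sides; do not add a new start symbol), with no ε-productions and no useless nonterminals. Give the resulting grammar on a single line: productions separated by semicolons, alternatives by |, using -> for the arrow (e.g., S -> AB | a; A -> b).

S -> AB | VS; A -> h; B -> g; V -> g | AB | VS | VV

No ε-productions.
After unit-elimination: S -> VS | hg; V -> g | VS | VV | hg.
TERM: introduce B -> g, A -> h and substitute in every rule of length ≥2.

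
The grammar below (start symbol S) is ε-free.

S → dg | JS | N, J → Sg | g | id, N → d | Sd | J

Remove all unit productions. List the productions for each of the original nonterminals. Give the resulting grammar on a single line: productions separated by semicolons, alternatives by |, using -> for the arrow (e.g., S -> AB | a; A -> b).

S -> d | g | JS | Sd | Sg | dg | id; J -> g | Sg | id; N -> d | g | Sd | Sg | id

Unit productions: N->J, S->N.
Unit pairs (A ⇒* B via units): (N,J), (S,J), (S,N).
S: inherits non-unit rules of {J, N, S} → JS | Sd | Sg | d | dg | g | id.
J: inherits non-unit rules of {J} → Sg | g | id.
N: inherits non-unit rules of {J, N} → Sd | Sg | d | g | id.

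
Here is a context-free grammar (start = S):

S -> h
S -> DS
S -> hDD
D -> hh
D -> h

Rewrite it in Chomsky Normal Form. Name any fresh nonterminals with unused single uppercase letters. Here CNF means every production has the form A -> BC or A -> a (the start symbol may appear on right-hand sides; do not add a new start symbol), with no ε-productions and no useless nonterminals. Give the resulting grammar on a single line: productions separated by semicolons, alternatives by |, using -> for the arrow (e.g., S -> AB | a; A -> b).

S -> h | AB | DS; A -> h; B -> DD; D -> h | AA

No ε-productions.
No unit productions to eliminate.
TERM: introduce A -> h and substitute in every rule of length ≥2.
BIN: S -> ADD becomes S -> AB, B -> DD.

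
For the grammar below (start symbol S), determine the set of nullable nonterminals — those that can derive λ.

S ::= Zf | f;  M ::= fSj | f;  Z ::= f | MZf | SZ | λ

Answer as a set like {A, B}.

{Z}

Directly nullable (have an ε-rule): {Z}.
Not nullable: M, S — each has a terminal in every rule's right-hand side or depends on a non-nullable symbol.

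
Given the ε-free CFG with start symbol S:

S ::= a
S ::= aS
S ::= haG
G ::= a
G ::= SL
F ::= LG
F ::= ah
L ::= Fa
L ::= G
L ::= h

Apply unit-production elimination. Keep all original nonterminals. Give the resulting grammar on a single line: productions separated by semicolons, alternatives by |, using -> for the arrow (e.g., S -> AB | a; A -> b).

S -> a | aS | haG; F -> LG | ah; G -> a | SL; L -> a | h | Fa | SL

Unit productions: L->G.
Unit pairs (A ⇒* B via units): (L,G).
S: inherits non-unit rules of {S} → a | aS | haG.
F: inherits non-unit rules of {F} → LG | ah.
G: inherits non-unit rules of {G} → SL | a.
L: inherits non-unit rules of {G, L} → Fa | SL | a | h.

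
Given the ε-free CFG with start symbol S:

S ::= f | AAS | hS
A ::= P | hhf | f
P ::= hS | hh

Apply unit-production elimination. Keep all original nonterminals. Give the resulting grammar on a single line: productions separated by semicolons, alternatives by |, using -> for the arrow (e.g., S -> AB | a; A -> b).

Unit productions: A->P.
Unit pairs (A ⇒* B via units): (A,P).
S: inherits non-unit rules of {S} → AAS | f | hS.
A: inherits non-unit rules of {A, P} → f | hS | hh | hhf.
P: inherits non-unit rules of {P} → hS | hh.

S -> f | hS | AAS; A -> f | hS | hh | hhf; P -> hS | hh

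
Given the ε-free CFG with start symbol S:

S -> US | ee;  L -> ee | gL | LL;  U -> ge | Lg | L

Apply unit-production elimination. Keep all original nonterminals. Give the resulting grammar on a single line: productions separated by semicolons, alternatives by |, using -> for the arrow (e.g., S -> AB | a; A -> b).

S -> US | ee; L -> LL | ee | gL; U -> LL | Lg | ee | gL | ge

Unit productions: U->L.
Unit pairs (A ⇒* B via units): (U,L).
S: inherits non-unit rules of {S} → US | ee.
L: inherits non-unit rules of {L} → LL | ee | gL.
U: inherits non-unit rules of {L, U} → LL | Lg | ee | gL | ge.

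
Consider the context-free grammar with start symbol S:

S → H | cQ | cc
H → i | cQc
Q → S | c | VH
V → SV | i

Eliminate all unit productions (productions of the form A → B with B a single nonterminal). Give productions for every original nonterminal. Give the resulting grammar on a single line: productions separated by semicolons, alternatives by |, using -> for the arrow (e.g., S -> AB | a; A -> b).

S -> i | cQ | cc | cQc; H -> i | cQc; Q -> c | i | VH | cQ | cc | cQc; V -> i | SV

Unit productions: Q->S, S->H.
Unit pairs (A ⇒* B via units): (Q,H), (Q,S), (S,H).
S: inherits non-unit rules of {H, S} → cQ | cQc | cc | i.
H: inherits non-unit rules of {H} → cQc | i.
Q: inherits non-unit rules of {H, Q, S} → VH | c | cQ | cQc | cc | i.
V: inherits non-unit rules of {V} → SV | i.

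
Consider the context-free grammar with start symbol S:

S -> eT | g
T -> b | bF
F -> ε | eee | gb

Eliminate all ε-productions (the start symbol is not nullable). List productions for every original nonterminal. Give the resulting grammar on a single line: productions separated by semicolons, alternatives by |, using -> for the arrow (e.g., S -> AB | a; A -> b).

S -> g | eT; F -> gb | eee; T -> b | bF

Nullable set: {F}.
Drop F -> ε.
T -> bF: F nullable, giving b | bF.
Unchanged (no nullable symbols): S -> eT; S -> g; F -> eee; F -> gb; T -> b.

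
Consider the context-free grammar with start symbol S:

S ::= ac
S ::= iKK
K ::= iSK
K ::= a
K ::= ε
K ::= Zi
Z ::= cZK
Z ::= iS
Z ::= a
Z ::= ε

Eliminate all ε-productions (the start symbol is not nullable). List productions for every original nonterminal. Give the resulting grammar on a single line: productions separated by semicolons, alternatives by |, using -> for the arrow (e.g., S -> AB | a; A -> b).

S -> i | ac | iK | iKK; K -> a | i | Zi | iS | iSK; Z -> a | c | cK | cZ | iS | cZK

Nullable set: {K, Z}.
S -> iKK: K, K nullable, giving i | iK | iKK.
Drop K -> ε.
K -> Zi: Z nullable, giving Zi | i.
K -> iSK: K nullable, giving iS | iSK.
Drop Z -> ε.
Z -> cZK: Z, K nullable, giving c | cK | cZ | cZK.
Unchanged (no nullable symbols): S -> ac; K -> a; Z -> a; Z -> iS.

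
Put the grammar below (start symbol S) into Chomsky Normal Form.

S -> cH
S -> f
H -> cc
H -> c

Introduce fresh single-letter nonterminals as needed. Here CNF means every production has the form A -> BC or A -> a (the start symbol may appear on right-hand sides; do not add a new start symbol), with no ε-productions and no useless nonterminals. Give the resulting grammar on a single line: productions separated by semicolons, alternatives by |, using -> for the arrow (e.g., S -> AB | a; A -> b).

No ε-productions.
No unit productions to eliminate.
TERM: introduce A -> c and substitute in every rule of length ≥2.

S -> f | AH; A -> c; H -> c | AA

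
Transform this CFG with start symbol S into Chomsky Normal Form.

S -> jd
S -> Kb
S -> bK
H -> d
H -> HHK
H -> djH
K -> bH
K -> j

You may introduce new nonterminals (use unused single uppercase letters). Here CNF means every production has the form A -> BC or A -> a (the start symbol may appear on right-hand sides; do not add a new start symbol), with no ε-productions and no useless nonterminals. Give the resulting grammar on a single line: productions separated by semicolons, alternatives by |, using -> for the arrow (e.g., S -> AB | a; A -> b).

S -> BA | CK | KC; A -> d; B -> j; C -> b; D -> BH; E -> HK; H -> d | AD | HE; K -> j | CH

No ε-productions.
No unit productions to eliminate.
TERM: introduce C -> b, A -> d, B -> j and substitute in every rule of length ≥2.
BIN: H -> ABH becomes H -> AD, D -> BH; H -> HHK becomes H -> HE, E -> HK.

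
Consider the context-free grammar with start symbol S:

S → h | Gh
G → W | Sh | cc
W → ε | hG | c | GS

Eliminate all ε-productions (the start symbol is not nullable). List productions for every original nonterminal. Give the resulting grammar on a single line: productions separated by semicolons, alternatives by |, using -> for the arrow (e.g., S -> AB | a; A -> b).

S -> h | Gh; G -> W | Sh | cc; W -> S | c | h | GS | hG

Nullable set: {G, W}.
S -> Gh: G nullable, giving Gh | h.
G -> W: W nullable, giving W.
Drop W -> ε.
W -> GS: G nullable, giving GS | S.
W -> hG: G nullable, giving h | hG.
Unchanged (no nullable symbols): S -> h; G -> Sh; G -> cc; W -> c.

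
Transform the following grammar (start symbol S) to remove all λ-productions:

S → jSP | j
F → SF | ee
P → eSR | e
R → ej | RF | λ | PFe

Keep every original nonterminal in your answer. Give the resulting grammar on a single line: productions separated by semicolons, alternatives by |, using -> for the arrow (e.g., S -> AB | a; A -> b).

Nullable set: {R}.
P -> eSR: R nullable, giving eS | eSR.
Drop R -> λ.
R -> RF: R nullable, giving F | RF.
Unchanged (no nullable symbols): S -> j; S -> jSP; F -> SF; F -> ee; P -> e; R -> PFe; R -> ej.

S -> j | jSP; F -> SF | ee; P -> e | eS | eSR; R -> F | RF | ej | PFe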